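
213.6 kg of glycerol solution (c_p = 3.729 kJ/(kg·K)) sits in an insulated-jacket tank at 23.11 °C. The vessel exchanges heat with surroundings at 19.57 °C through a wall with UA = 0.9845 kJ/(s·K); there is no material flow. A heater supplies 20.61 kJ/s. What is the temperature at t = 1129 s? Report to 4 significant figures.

36.20 °C

First-law balance (no shaft work): M c_p dT/dt = −UA(T − T_amb) + Q̇.
dT/dt = (T_ss − T)/τ with T_ss = T_amb + Q̇/UA = 19.57 + 20.61/0.9845 = 40.5045 °C, τ = M c_p/UA = 213.6·3.729/0.9845 = 809.055 s.
This is linear first-order; T(t) = T_ss + (T₀ − T_ss) e^(−t/τ).
T(1129) = 40.5045 + (-17.3945)·0.247720 = 36.1955 °C.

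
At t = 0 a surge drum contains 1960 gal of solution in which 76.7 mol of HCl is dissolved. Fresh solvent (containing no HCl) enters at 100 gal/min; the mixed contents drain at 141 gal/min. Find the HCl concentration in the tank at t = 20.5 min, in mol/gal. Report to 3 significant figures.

0.00998 mol/gal

Total volume: dV/dt = Q_in − Q_out = -41.000 gal/min, so V(t) = 1960 − 41.000 t and V(20.5) = 1119.5 gal.
Solute balance: dm/dt = 0 − Q_out C = −Q_out m/V(t).
dm/m = −Q_out dt/(V₀ − 41.000 t); integrating gives ln(m/m₀) = −(Q_out/(Q_in−Q_out)) ln(V/V₀).
m = m₀ (V₀/V)^(Q_out/(Q_in−Q_out)) = 76.7 × (1960/1119.5)^(-3.4390) = 11.177 mol.
C = m/V = 11.177/1119.5 = 0.0099837 mol/gal.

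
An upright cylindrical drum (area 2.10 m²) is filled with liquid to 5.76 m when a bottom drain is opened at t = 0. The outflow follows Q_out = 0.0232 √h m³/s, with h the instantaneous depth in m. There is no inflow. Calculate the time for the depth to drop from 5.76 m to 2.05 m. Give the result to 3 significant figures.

175 s

With no inflow, A dh/dt = −0.0232 √h.
∫ h^(−1/2) dh = −(0.0232/A) ∫ dt, giving 2√h = 2√h₀ − (0.0232/A) t.
t = 2A(√h₀ − √h)/0.0232 = 2·2.10·(√5.76 − √2.05)/0.0232
  = 4.2000 × (2.4000 − 1.4318) / 0.0232 = 175.28 s.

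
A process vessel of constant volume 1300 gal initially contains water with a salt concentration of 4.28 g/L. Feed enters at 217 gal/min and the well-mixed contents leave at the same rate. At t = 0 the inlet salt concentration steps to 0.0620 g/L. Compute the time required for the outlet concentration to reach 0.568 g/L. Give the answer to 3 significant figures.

Mass balance on the solute (V constant): V dC/dt = Q(C_in − C), so τ = V/Q = 5.9908 min.
C(t) = C_in + (C₀ − C_in) e^(−t/τ). Set C = 0.568 and solve for t:
e^(−t/τ) = (C − C_in)/(C₀ − C_in) = (0.568 − 0.0620)/(4.28 − 0.0620) = 0.11996
t = −τ ln(…) = 5.9908 × 2.1206 = 12.704 min.

12.7 min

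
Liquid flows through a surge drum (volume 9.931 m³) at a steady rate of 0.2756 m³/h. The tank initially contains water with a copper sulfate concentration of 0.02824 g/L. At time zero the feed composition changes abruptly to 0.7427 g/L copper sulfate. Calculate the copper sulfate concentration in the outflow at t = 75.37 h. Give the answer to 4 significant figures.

0.6545 g/L

Species balance on the tank: V dC/dt = Q(C_in − C).
Time constant τ = V/Q = 9.931/0.2756 = 36.0341 h.
This is linear first-order; C(t) = C_in + (C₀ − C_in) e^(−t/τ).
C(75.37) = 0.7427 + (0.02824 − 0.7427)·e^(−75.37/36.0341) = 0.7427 + (-0.714460)·0.123486 = 0.654474 g/L.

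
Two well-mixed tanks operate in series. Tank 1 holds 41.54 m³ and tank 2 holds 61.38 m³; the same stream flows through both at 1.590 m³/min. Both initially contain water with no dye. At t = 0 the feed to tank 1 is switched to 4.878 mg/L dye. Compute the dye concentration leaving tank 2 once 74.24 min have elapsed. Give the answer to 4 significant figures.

3.268 mg/L

Species balance on tank i: dCᵢ/dt = (Cᵢ₋₁ − Cᵢ)/τᵢ with τᵢ = Vᵢ/Q.
τ₁ = 41.54/1.590 = 26.1258 min; τ₂ = 61.38/1.590 = 38.6038 min.
Tank 1: C₁ = C_in(1 − e^(−t/τ₁)). Tank 2 (τ₁ ≠ τ₂): C₂ = C_in[1 − (τ₁ e^(−t/τ₁) − τ₂ e^(−t/τ₂))/(τ₁ − τ₂)].
At t = 74.24: e^(−t/τ₁) = 0.0583301, e^(−t/τ₂) = 0.146149.
C₂ = 4.878·[1 − (26.1258·0.0583301 − 38.6038·0.146149)/(-12.4780)] = 4.878·0.669980 = 3.26816 mg/L.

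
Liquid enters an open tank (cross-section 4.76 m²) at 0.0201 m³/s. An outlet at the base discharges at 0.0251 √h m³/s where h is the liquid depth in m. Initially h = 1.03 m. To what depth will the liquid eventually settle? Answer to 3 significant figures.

0.641 m

Level balance: A dh/dt = 0.0201 − 0.0251 √h. Setting dh/dt = 0:
Q_in = 0.0251 √h_ss ⇒ √h_ss = 0.0201/0.0251 = 0.80080.
h_ss = 0.80080² = 0.64128 m. (Since h₀ = 1.03 m > h_ss, the level will fall toward this value.)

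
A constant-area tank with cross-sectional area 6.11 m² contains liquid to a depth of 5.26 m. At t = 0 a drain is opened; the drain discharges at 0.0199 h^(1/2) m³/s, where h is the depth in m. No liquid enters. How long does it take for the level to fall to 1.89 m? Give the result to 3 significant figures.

A dh/dt = −Q_out = −0.0199 √h.
∫ h^(−1/2) dh = −(0.0199/A) ∫ dt, giving 2√h = 2√h₀ − (0.0199/A) t.
t = 2A(√h₀ − √h)/0.0199 = 2·6.11·(√5.26 − √1.89)/0.0199
  = 12.220 × (2.2935 − 1.3748) / 0.0199 = 564.14 s.

564 s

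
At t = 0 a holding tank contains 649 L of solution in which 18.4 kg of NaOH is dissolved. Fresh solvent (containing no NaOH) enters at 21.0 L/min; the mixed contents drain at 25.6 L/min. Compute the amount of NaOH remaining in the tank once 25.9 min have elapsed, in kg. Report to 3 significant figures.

Let m(t) be the amount of NaOH. Volume: V(t) = V₀ + (Q_in − Q_out) t = 649 − 4.6000 t; V(25.9) = 529.86 L.
No NaOH enters, so dm/dt = −Q_out · (m/V).
Separate: dm/m = −Q_out dt/V(t) ⇒ ln(m/m₀) = −(Q_out/(Q_in−Q_out)) ln(V/V₀).
m = m₀ (V₀/V)^(Q_out/(Q_in−Q_out)) = 18.4 × (649/529.86)^(-5.5652) = 5.9513 kg.

5.95 kg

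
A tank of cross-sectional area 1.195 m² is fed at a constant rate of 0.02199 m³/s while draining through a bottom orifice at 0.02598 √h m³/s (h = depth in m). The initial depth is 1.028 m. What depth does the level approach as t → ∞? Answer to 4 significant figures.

Level balance: A dh/dt = 0.02199 − 0.02598 √h. Setting dh/dt = 0:
Q_in = 0.02598 √h_ss ⇒ √h_ss = 0.02199/0.02598 = 0.846420.
h_ss = 0.846420² = 0.716427 m. (Since h₀ = 1.028 m > h_ss, the level will fall toward this value.)

0.7164 m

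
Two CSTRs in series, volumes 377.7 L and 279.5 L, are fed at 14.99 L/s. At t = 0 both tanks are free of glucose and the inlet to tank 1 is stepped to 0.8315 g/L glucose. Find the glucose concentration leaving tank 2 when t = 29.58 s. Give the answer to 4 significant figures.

0.3272 g/L

Each tank obeys Vᵢ dCᵢ/dt = Q(Cᵢ₋₁ − Cᵢ), so τᵢ = Vᵢ/Q.
τ₁ = 377.7/14.99 = 25.1968 s; τ₂ = 279.5/14.99 = 18.6458 s.
Tank 1: C₁ = C_in(1 − e^(−t/τ₁)). Tank 2 (τ₁ ≠ τ₂): C₂ = C_in[1 − (τ₁ e^(−t/τ₁) − τ₂ e^(−t/τ₂))/(τ₁ − τ₂)].
At t = 29.58: e^(−t/τ₁) = 0.309141, e^(−t/τ₂) = 0.204657.
C₂ = 0.8315·[1 − (25.1968·0.309141 − 18.6458·0.204657)/(6.55103)] = 0.8315·0.393475 = 0.327174 g/L.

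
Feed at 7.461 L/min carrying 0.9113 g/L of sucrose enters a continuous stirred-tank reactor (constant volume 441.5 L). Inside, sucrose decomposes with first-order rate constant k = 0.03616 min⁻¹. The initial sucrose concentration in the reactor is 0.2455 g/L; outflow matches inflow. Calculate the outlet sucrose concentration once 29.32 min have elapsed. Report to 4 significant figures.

0.2808 g/L

V dC/dt = Q(C_in − C) − k V C.
This is linear with rate a = Q/V + k = 0.0530592 min⁻¹.
C_ss = Q C_in/(Q + kV) = 0.290246 g/L; C(t) = C_ss + (C₀ − C_ss) e^(−a t).
C(29.32) = 0.290246 + (-0.0447465)·e^(−0.0530592·29.32) = 0.290246 + (-0.0447465)·0.211042 = 0.280803 g/L.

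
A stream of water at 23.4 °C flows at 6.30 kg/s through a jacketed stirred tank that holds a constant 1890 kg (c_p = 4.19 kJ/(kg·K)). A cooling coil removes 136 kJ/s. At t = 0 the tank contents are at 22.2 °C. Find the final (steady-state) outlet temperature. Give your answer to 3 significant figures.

18.2 °C

First-law balance (no shaft work): M c_p dT/dt = ṁ c_p (T_in − T) − 136.
At steady state dT/dt = 0 ⇒ T_ss = T_in − Q̇/(ṁ c_p) = 23.4 − 136/(6.30·4.19) = 18.248 °C.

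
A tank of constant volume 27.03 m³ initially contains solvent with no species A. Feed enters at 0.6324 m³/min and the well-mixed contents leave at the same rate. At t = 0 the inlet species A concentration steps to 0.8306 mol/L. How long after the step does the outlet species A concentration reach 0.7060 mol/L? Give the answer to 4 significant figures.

Mass balance on the solute (V constant): V dC/dt = Q(C_in − C), so τ = V/Q = 42.7419 min.
C(t) = C_in + (C₀ − C_in) e^(−t/τ). Set C = 0.7060 and solve for t:
e^(−t/τ) = (C − C_in)/(C₀ − C_in) = (0.7060 − 0.8306)/(0 − 0.8306) = 0.150012
t = −τ ln(…) = 42.7419 × 1.89704 = 81.0831 min.

81.08 min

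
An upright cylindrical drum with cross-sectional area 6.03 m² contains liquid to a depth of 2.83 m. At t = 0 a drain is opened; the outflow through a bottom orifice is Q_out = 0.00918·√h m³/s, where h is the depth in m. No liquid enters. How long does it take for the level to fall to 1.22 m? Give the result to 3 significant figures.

759 s

With no inflow, A dh/dt = −0.00918 √h.
Separate and integrate: 2(√h − √h₀) = −(0.00918/A) t.
t = 2A(√h₀ − √h)/0.00918 = 2·6.03·(√2.83 − √1.22)/0.00918
  = 12.060 × (1.6823 − 1.1045) / 0.00918 = 758.97 s.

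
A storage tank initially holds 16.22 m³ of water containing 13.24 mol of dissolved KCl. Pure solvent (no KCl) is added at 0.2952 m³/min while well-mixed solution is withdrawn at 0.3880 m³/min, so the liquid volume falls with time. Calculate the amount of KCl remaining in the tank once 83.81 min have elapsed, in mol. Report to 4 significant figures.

Total volume: dV/dt = Q_in − Q_out = -0.0928000 m³/min, so V(t) = 16.22 − 0.0928000 t and V(83.81) = 8.44243 m³.
No KCl enters, so dm/dt = −Q_out · (m/V).
Separate: dm/m = −Q_out dt/V(t) ⇒ ln(m/m₀) = −(Q_out/(Q_in−Q_out)) ln(V/V₀).
m = m₀ (V₀/V)^(Q_out/(Q_in−Q_out)) = 13.24 × (16.22/8.44243)^(-4.18103) = 0.863409 mol.

0.8634 mol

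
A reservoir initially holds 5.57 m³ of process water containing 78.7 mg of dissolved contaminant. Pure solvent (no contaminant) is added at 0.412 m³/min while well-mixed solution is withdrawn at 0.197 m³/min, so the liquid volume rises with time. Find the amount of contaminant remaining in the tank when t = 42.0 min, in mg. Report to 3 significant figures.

Total volume: dV/dt = Q_in − Q_out = 0.21500 m³/min, so V(t) = 5.57 + 0.21500 t and V(42.0) = 14.600 m³.
Species balance (pure solvent in): dm/dt = −Q_out · m/V(t).
Separate: dm/m = −Q_out dt/V(t) ⇒ ln(m/m₀) = −(Q_out/(Q_in−Q_out)) ln(V/V₀).
m = m₀ (V₀/V)^(Q_out/(Q_in−Q_out)) = 78.7 × (5.57/14.600)^(0.91628) = 32.547 mg.

32.5 mg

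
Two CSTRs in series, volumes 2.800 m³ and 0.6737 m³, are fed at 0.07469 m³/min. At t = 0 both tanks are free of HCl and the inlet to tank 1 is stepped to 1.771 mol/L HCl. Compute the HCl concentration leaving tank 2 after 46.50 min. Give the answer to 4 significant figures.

Each tank obeys Vᵢ dCᵢ/dt = Q(Cᵢ₋₁ − Cᵢ), so τᵢ = Vᵢ/Q.
τ₁ = 2.800/0.07469 = 37.4883 min; τ₂ = 0.6737/0.07469 = 9.01995 min.
Solving the cascade with C₁(0)=C₂(0)=0 gives C₂(t) = C_in[1 − (τ₁ e^(−t/τ₁) − τ₂ e^(−t/τ₂))/(τ₁ − τ₂)].
At t = 46.50: e^(−t/τ₁) = 0.289272, e^(−t/τ₂) = 0.00576910.
C₂ = 1.771·[1 − (37.4883·0.289272 − 9.01995·0.00576910)/(28.4683)] = 1.771·0.620902 = 1.09962 mol/L.

1.100 mol/L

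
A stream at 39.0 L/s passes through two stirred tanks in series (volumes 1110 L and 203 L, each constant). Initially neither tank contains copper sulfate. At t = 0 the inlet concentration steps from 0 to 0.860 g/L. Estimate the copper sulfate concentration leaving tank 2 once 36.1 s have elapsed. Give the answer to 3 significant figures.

Time constants: τᵢ = Vᵢ/Q for each well-mixed tank.
τ₁ = 1110/39.0 = 28.462 s; τ₂ = 203/39.0 = 5.2051 s.
Tank 1: C₁ = C_in(1 − e^(−t/τ₁)). Tank 2 (τ₁ ≠ τ₂): C₂ = C_in[1 − (τ₁ e^(−t/τ₁) − τ₂ e^(−t/τ₂))/(τ₁ − τ₂)].
At t = 36.1: e^(−t/τ₁) = 0.28129, e^(−t/τ₂) = 0.00097267.
C₂ = 0.860·[1 − (28.462·0.28129 − 5.2051·0.00097267)/(23.256)] = 0.860·0.65597 = 0.56414 g/L.

0.564 g/L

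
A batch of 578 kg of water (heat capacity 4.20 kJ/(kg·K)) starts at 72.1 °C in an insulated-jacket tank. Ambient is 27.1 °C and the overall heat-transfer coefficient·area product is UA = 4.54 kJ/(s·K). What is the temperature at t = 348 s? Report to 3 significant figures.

50.6 °C

Unsteady energy balance on the tank contents: M c_p dT/dt = −UA(T − T_amb).
dT/dt = (T_ss − T)/τ with T_ss = T_amb = 27.100 °C, τ = M c_p/UA = 578·4.20/4.54 = 534.71 s.
Solution: T(t) = T_ss + (T₀ − T_ss) e^(−t/τ).
T(348) = 27.100 + (45.000)·0.52162 = 50.573 °C.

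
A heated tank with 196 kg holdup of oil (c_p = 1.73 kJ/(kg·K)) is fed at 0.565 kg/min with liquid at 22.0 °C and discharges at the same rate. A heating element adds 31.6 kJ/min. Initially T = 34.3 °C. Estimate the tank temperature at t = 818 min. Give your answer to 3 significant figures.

52.4 °C

M c_p dT/dt = ṁ c_p (T_in − T) + Q̇.
Rearrange: dT/dt = (T_ss − T)/τ with τ = M/ṁ = 346.90 min and T_ss = T_in + Q̇/(ṁ c_p) = 54.329 °C.
Solution: T(t) = T_ss + (T₀ − T_ss) e^(−t/τ).
T(818) = 54.329 + (-20.029)·e^(−818/346.90) = 54.329 + (-20.029)·0.094608 = 52.434 °C.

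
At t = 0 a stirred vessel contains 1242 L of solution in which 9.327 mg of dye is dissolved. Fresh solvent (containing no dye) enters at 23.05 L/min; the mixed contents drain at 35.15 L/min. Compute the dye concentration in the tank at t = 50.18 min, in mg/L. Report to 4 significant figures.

0.002091 mg/L

Let m(t) be the amount of dye. Volume: V(t) = V₀ + (Q_in − Q_out) t = 1242 − 12.1000 t; V(50.18) = 634.822 L.
Species balance (pure solvent in): dm/dt = −Q_out · m/V(t).
dm/m = −Q_out dt/(V₀ − 12.1000 t); integrating gives ln(m/m₀) = −(Q_out/(Q_in−Q_out)) ln(V/V₀).
m = m₀ (V₀/V)^(Q_out/(Q_in−Q_out)) = 9.327 × (1242/634.822)^(-2.90496) = 1.32750 mg.
C = m/V = 1.32750/634.822 = 0.00209114 mg/L.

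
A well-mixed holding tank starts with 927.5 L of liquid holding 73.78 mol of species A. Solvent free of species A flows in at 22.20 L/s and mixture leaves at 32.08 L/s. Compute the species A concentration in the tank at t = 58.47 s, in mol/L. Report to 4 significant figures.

0.008894 mol/L

Let m(t) be the amount of species A. Volume: V(t) = V₀ + (Q_in − Q_out) t = 927.5 − 9.88000 t; V(58.47) = 349.816 L.
Species balance (pure solvent in): dm/dt = −Q_out · m/V(t).
Separate: dm/m = −Q_out dt/V(t) ⇒ ln(m/m₀) = −(Q_out/(Q_in−Q_out)) ln(V/V₀).
m = m₀ (V₀/V)^(Q_out/(Q_in−Q_out)) = 73.78 × (927.5/349.816)^(-3.24696) = 3.11125 mol.
C = m/V = 3.11125/349.816 = 0.00889395 mol/L.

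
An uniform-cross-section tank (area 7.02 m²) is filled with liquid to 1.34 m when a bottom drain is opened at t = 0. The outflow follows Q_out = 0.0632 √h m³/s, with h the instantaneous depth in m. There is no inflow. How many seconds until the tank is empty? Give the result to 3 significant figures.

257 s

With no inflow, A dh/dt = −0.0632 √h.
Separate and integrate: 2(√h − √h₀) = −(0.0632/A) t.
Tank is empty when √h = 0: t_empty = 2A√h₀/0.0632.
t_empty = 2·7.02·√1.34/0.0632 = 14.040·1.1576/0.0632 = 257.16 s.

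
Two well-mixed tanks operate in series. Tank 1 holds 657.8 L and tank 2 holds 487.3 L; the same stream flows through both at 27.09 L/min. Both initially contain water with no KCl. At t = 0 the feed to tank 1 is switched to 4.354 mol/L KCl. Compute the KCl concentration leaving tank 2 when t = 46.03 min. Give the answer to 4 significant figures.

Time constants: τᵢ = Vᵢ/Q for each well-mixed tank.
τ₁ = 657.8/27.09 = 24.2820 min; τ₂ = 487.3/27.09 = 17.9882 min.
Solving the cascade with C₁(0)=C₂(0)=0 gives C₂(t) = C_in[1 − (τ₁ e^(−t/τ₁) − τ₂ e^(−t/τ₂))/(τ₁ − τ₂)].
At t = 46.03: e^(−t/τ₁) = 0.150222, e^(−t/τ₂) = 0.0773897.
C₂ = 4.354·[1 − (24.2820·0.150222 − 17.9882·0.0773897)/(6.29384)] = 4.354·0.641619 = 2.79361 mol/L.

2.794 mol/L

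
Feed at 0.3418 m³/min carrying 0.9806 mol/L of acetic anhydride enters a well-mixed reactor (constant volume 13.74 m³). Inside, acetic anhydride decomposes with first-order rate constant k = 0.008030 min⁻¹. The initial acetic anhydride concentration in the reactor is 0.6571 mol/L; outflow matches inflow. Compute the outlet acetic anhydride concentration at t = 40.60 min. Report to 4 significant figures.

0.7192 mol/L

Accumulation = in − out − consumed: V dC/dt = Q C_in − Q C − k V C.
dC/dt = (Q/V) C_in − (Q/V + k) C; effective rate a = Q/V + k = 0.0248763 + 0.008030 = 0.0329063 min⁻¹.
C_ss = Q C_in/(Q + kV) = 0.741308 mol/L; C(t) = C_ss + (C₀ − C_ss) e^(−a t).
C(40.60) = 0.741308 + (-0.0842077)·e^(−0.0329063·40.60) = 0.741308 + (-0.0842077)·0.262897 = 0.719170 mol/L.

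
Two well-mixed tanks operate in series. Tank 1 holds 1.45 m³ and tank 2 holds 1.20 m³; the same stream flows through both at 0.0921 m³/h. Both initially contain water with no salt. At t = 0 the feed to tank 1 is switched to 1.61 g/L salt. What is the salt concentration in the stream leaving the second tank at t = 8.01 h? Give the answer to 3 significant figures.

0.175 g/L

Species balance on tank i: dCᵢ/dt = (Cᵢ₋₁ − Cᵢ)/τᵢ with τᵢ = Vᵢ/Q.
τ₁ = 1.45/0.0921 = 15.744 h; τ₂ = 1.20/0.0921 = 13.029 h.
Tank 1: C₁ = C_in(1 − e^(−t/τ₁)). Tank 2 (τ₁ ≠ τ₂): C₂ = C_in[1 − (τ₁ e^(−t/τ₁) − τ₂ e^(−t/τ₂))/(τ₁ − τ₂)].
At t = 8.01: e^(−t/τ₁) = 0.60123, e^(−t/τ₂) = 0.54077.
C₂ = 1.61·[1 − (15.744·0.60123 − 13.029·0.54077)/(2.7144)] = 1.61·0.10853 = 0.17473 g/L.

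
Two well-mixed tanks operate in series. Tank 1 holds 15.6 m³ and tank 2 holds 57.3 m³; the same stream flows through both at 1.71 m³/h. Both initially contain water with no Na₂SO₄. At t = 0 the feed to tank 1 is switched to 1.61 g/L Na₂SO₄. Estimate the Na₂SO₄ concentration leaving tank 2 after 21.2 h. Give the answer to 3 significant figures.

Species balance on tank i: dCᵢ/dt = (Cᵢ₋₁ − Cᵢ)/τᵢ with τᵢ = Vᵢ/Q.
τ₁ = 15.6/1.71 = 9.1228 h; τ₂ = 57.3/1.71 = 33.509 h.
Solving the cascade with C₁(0)=C₂(0)=0 gives C₂(t) = C_in[1 − (τ₁ e^(−t/τ₁) − τ₂ e^(−t/τ₂))/(τ₁ − τ₂)].
At t = 21.2: e^(−t/τ₁) = 0.097896, e^(−t/τ₂) = 0.53117.
C₂ = 1.61·[1 − (9.1228·0.097896 − 33.509·0.53117)/(-24.386)] = 1.61·0.30674 = 0.49385 g/L.

0.494 g/L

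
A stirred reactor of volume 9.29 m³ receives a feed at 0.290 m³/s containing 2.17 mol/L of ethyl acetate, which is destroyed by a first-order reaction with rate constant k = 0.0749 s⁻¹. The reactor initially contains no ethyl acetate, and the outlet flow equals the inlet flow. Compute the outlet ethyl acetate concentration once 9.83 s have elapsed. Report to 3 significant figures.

Species balance: V dC/dt = Q C_in − Q C − k V C.
This is linear with rate a = Q/V + k = 0.10612 s⁻¹.
C_ss = Q C_in/(Q + kV) = 0.63835 mol/L; C(t) = C_ss + (C₀ − C_ss) e^(−a t).
C(9.83) = 0.63835 + (-0.63835)·e^(−0.10612·9.83) = 0.63835 + (-0.63835)·0.35235 = 0.41343 mol/L.

0.413 mol/L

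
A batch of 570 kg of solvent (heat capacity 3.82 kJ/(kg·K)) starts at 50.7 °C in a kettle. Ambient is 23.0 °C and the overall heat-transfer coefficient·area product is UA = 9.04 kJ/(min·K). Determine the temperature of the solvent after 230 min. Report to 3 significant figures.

33.7 °C

M c_p dT/dt = −UA(T − T_amb).
dT/dt = (T_ss − T)/τ with T_ss = T_amb = 23.000 °C, τ = M c_p/UA = 570·3.82/9.04 = 240.86 min.
Integrating: T(t) = T_ss + (T₀ − T_ss) e^(−t/τ).
T(230) = 23.000 + (27.700)·0.38485 = 33.660 °C.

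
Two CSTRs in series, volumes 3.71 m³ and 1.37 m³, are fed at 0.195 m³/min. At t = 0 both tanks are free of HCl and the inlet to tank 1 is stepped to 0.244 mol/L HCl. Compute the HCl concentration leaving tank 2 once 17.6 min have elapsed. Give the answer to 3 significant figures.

0.102 mol/L

Species balance on tank i: dCᵢ/dt = (Cᵢ₋₁ − Cᵢ)/τᵢ with τᵢ = Vᵢ/Q.
τ₁ = 3.71/0.195 = 19.026 min; τ₂ = 1.37/0.195 = 7.0256 min.
Tank 1: C₁ = C_in(1 − e^(−t/τ₁)). Tank 2 (τ₁ ≠ τ₂): C₂ = C_in[1 − (τ₁ e^(−t/τ₁) − τ₂ e^(−t/τ₂))/(τ₁ − τ₂)].
At t = 17.6: e^(−t/τ₁) = 0.39650, e^(−t/τ₂) = 0.081667.
C₂ = 0.244·[1 − (19.026·0.39650 − 7.0256·0.081667)/(12.000)] = 0.244·0.41917 = 0.10228 mol/L.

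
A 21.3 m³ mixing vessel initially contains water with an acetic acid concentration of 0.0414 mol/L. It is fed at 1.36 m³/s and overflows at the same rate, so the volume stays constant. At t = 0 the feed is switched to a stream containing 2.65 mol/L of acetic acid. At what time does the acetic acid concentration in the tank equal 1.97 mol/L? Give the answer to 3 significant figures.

Unsteady species balance (constant V, well mixed): V dC/dt = Q(C_in − C), so τ = V/Q = 15.662 s.
C(t) = C_in + (C₀ − C_in) e^(−t/τ). Set C = 1.97 and solve for t:
e^(−t/τ) = (C − C_in)/(C₀ − C_in) = (1.97 − 2.65)/(0.0414 − 2.65) = 0.26068
t = −τ ln(…) = 15.662 × 1.3445 = 21.057 s.

21.1 s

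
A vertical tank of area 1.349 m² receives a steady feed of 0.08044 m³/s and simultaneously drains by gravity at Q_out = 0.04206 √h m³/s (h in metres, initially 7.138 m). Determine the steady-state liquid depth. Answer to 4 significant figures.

3.658 m

Level balance: A dh/dt = 0.08044 − 0.04206 √h. Setting dh/dt = 0:
Q_in = 0.04206 √h_ss ⇒ √h_ss = 0.08044/0.04206 = 1.91251.
h_ss = 1.91251² = 3.65768 m. (Since h₀ = 7.138 m > h_ss, the level will fall toward this value.)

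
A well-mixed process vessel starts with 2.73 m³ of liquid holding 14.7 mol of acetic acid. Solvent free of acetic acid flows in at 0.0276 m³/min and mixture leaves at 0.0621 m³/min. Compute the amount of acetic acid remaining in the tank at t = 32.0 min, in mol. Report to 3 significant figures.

Total volume: dV/dt = Q_in − Q_out = -0.034500 m³/min, so V(t) = 2.73 − 0.034500 t and V(32.0) = 1.6260 m³.
No acetic acid enters, so dm/dt = −Q_out · (m/V).
Separate: dm/m = −Q_out dt/V(t) ⇒ ln(m/m₀) = −(Q_out/(Q_in−Q_out)) ln(V/V₀).
m = m₀ (V₀/V)^(Q_out/(Q_in−Q_out)) = 14.7 × (2.73/1.6260)^(-1.8000) = 5.7842 mol.

5.78 mol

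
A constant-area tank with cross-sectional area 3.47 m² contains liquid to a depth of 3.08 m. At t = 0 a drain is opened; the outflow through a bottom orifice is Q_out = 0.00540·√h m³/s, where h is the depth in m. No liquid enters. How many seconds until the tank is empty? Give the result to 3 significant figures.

With no inflow, A dh/dt = −0.00540 √h.
This is separable: 2 d(√h)/dt = −0.00540/A, so √h = √h₀ − (0.00540/(2A)) t.
Set h = 0: 2√h₀ = (0.00540/A) t_empty ⇒ t_empty = 2A√h₀/0.00540.
t_empty = 2·3.47·√3.08/0.00540 = 6.9400·1.7550/0.00540 = 2255.5 s.

2260 s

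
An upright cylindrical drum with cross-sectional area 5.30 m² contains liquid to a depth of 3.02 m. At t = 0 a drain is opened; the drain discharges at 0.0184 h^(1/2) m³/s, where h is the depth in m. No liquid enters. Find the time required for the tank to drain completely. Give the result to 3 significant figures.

A dh/dt = −Q_out = −0.0184 √h.
This is separable: 2 d(√h)/dt = −0.0184/A, so √h = √h₀ − (0.0184/(2A)) t.
Set h = 0: 2√h₀ = (0.0184/A) t_empty ⇒ t_empty = 2A√h₀/0.0184.
t_empty = 2·5.30·√3.02/0.0184 = 10.600·1.7378/0.0184 = 1001.1 s.

1000 s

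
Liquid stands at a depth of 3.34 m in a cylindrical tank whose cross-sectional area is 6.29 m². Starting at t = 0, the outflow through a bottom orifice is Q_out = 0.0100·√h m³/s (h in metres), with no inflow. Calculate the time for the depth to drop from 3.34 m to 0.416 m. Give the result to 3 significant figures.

A dh/dt = −Q_out = −0.0100 √h.
Separate and integrate: 2(√h − √h₀) = −(0.0100/A) t.
t = 2A(√h₀ − √h)/0.0100 = 2·6.29·(√3.34 − √0.416)/0.0100
  = 12.580 × (1.8276 − 0.64498) / 0.0100 = 1487.7 s.

1490 s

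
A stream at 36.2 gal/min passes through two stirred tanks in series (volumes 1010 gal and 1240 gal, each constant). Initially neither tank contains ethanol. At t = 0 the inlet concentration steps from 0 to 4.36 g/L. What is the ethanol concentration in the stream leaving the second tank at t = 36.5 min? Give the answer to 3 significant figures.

Time constants: τᵢ = Vᵢ/Q for each well-mixed tank.
τ₁ = 1010/36.2 = 27.901 min; τ₂ = 1240/36.2 = 34.254 min.
Solving the cascade with C₁(0)=C₂(0)=0 gives C₂(t) = C_in[1 − (τ₁ e^(−t/τ₁) − τ₂ e^(−t/τ₂))/(τ₁ − τ₂)].
At t = 36.5: e^(−t/τ₁) = 0.27030, e^(−t/τ₂) = 0.34453.
C₂ = 4.36·[1 − (27.901·0.27030 − 34.254·0.34453)/(-6.3536)] = 4.36·0.32949 = 1.4366 g/L.

1.44 g/L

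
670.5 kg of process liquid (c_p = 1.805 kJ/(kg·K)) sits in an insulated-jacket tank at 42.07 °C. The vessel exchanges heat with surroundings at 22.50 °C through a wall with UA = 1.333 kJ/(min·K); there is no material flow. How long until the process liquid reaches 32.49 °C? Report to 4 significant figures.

Heat balance on the well-mixed liquid: M c_p dT/dt = −UA(T − T_amb).
τ = M c_p/UA = 907.916 min; T_ss = T_amb = 22.5000 °C.
T(t) = T_ss + (T₀ − T_ss)e^(−t/τ); set T = 32.49:
t = −τ ln[(T − T_ss)/(T₀ − T_ss)] = −907.916 · ln(0.510475) = 610.495 min.

610.5 min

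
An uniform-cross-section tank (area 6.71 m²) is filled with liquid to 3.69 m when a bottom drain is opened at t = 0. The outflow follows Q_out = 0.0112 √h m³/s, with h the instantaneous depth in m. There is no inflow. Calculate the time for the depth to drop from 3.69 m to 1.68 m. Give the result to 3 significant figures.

749 s

A dh/dt = −Q_out = −0.0112 √h.
Separate and integrate: 2(√h − √h₀) = −(0.0112/A) t.
t = 2A(√h₀ − √h)/0.0112 = 2·6.71·(√3.69 − √1.68)/0.0112
  = 13.420 × (1.9209 − 1.2961) / 0.0112 = 748.63 s.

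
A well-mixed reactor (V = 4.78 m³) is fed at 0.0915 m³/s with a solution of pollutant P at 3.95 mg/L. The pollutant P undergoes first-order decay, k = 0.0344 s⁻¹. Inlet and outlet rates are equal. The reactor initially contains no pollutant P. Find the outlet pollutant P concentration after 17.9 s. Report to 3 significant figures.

Species balance: V dC/dt = Q C_in − Q C − k V C.
dC/dt = (Q/V) C_in − (Q/V + k) C; effective rate a = Q/V + k = 0.019142 + 0.0344 = 0.053542 s⁻¹.
C_ss = Q C_in/(Q + kV) = 1.4122 mg/L; C(t) = C_ss + (C₀ − C_ss) e^(−a t).
C(17.9) = 1.4122 + (-1.4122)·e^(−0.053542·17.9) = 1.4122 + (-1.4122)·0.38350 = 0.87061 mg/L.

0.871 mg/L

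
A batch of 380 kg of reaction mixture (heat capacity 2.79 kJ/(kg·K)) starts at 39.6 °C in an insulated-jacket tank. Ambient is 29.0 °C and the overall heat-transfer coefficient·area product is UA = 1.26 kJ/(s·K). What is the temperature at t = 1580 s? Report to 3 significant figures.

M c_p dT/dt = −UA(T − T_amb).
dT/dt = (T_ss − T)/τ with T_ss = T_amb = 29.000 °C, τ = M c_p/UA = 380·2.79/1.26 = 841.43 s.
Solution: T(t) = T_ss + (T₀ − T_ss) e^(−t/τ).
T(1580) = 29.000 + (10.600)·0.15293 = 30.621 °C.

30.6 °C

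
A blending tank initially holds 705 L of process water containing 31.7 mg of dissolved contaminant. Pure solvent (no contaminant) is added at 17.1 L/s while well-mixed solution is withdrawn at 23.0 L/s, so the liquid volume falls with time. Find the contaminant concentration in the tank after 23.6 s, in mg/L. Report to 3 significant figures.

0.0238 mg/L

Total volume: dV/dt = Q_in − Q_out = -5.9000 L/s, so V(t) = 705 − 5.9000 t and V(23.6) = 565.76 L.
Species balance (pure solvent in): dm/dt = −Q_out · m/V(t).
Separate: dm/m = −Q_out dt/V(t) ⇒ ln(m/m₀) = −(Q_out/(Q_in−Q_out)) ln(V/V₀).
m = m₀ (V₀/V)^(Q_out/(Q_in−Q_out)) = 31.7 × (705/565.76)^(-3.8983) = 13.445 mg.
C = m/V = 13.445/565.76 = 0.023764 mg/L.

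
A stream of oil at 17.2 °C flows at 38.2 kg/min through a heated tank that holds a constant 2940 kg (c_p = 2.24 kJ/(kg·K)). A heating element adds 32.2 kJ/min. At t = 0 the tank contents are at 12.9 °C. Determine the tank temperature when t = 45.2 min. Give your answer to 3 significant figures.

M c_p dT/dt = ṁ c_p (T_in − T) + Q̇.
τ = M/ṁ = 76.963 min; T_ss = T_in + Q̇/(ṁ c_p) = 17.2 + 32.2/(38.2·2.24) = 17.576 °C.
Integrating: T(t) = T_ss + (T₀ − T_ss) e^(−t/τ).
T(45.2) = 17.576 + (-4.6763)·e^(−45.2/76.963) = 17.576 + (-4.6763)·0.55583 = 14.977 °C.

15.0 °C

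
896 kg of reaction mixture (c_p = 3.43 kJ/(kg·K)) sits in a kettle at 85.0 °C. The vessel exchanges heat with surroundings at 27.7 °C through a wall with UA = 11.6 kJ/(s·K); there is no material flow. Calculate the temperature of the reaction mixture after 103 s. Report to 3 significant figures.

66.5 °C

M c_p dT/dt = −UA(T − T_amb).
dT/dt = (T_ss − T)/τ with T_ss = T_amb = 27.700 °C, τ = M c_p/UA = 896·3.43/11.6 = 264.94 s.
This is linear first-order; T(t) = T_ss + (T₀ − T_ss) e^(−t/τ).
T(103) = 27.700 + (57.300)·0.67789 = 66.543 °C.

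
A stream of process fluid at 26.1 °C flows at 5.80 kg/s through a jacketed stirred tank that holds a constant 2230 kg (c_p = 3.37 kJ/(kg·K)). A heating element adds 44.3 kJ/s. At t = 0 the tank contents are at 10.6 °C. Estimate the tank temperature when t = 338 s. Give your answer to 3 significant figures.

Heat balance on the well-mixed liquid: M c_p dT/dt = ṁ c_p (T_in − T) + 44.3.
τ = M/ṁ = 384.48 s; T_ss = T_in + Q̇/(ṁ c_p) = 26.1 + 44.3/(5.80·3.37) = 28.366 °C.
Integrating: T(t) = T_ss + (T₀ − T_ss) e^(−t/τ).
T(338) = 28.366 + (-17.766)·e^(−338/384.48) = 28.366 + (-17.766)·0.41516 = 20.991 °C.

21.0 °C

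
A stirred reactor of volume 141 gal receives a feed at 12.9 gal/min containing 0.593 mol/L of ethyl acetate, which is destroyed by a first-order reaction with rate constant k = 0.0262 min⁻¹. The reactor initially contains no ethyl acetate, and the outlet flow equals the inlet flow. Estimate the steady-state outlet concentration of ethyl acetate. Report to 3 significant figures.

V dC/dt = Q(C_in − C) − k V C.
At steady state: 0 = Q C_in − (Q + kV) C_ss, so C_ss = Q C_in/(Q + kV).
C_ss = 12.9·0.593/(12.9 + 0.0262·141) = 7.6497/16.594 = 0.46099 mol/L.

0.461 mol/L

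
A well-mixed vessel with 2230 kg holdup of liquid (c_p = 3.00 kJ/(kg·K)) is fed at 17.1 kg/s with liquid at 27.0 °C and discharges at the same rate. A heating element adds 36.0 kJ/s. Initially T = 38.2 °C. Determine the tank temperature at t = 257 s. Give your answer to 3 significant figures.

Heat balance on the well-mixed liquid: M c_p dT/dt = ṁ c_p (T_in − T) + 36.0.
Rearrange: dT/dt = (T_ss − T)/τ with τ = M/ṁ = 130.41 s and T_ss = T_in + Q̇/(ṁ c_p) = 27.702 °C.
Integrating: T(t) = T_ss + (T₀ − T_ss) e^(−t/τ).
T(257) = 27.702 + (10.498)·e^(−257/130.41) = 27.702 + (10.498)·0.13936 = 29.165 °C.

29.2 °C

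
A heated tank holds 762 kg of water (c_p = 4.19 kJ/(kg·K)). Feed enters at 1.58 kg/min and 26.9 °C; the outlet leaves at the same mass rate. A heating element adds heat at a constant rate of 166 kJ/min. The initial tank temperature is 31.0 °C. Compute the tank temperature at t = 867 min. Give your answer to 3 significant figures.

Unsteady energy balance on the tank contents: M c_p dT/dt = ṁ c_p (T_in − T) + 166.
Rearrange: dT/dt = (T_ss − T)/τ with τ = M/ṁ = 482.28 min and T_ss = T_in + Q̇/(ṁ c_p) = 51.975 °C.
Integrating: T(t) = T_ss + (T₀ − T_ss) e^(−t/τ).
T(867) = 51.975 + (-20.975)·e^(−867/482.28) = 51.975 + (-20.975)·0.16568 = 48.500 °C.

48.5 °C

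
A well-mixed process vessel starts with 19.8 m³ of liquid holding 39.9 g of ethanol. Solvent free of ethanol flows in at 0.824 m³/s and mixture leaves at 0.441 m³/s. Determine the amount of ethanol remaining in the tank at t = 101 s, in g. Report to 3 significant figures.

11.5 g

Total volume: dV/dt = Q_in − Q_out = 0.38300 m³/s, so V(t) = 19.8 + 0.38300 t and V(101) = 58.483 m³.
No ethanol enters, so dm/dt = −Q_out · (m/V).
Separate: dm/m = −Q_out dt/V(t) ⇒ ln(m/m₀) = −(Q_out/(Q_in−Q_out)) ln(V/V₀).
m = m₀ (V₀/V)^(Q_out/(Q_in−Q_out)) = 39.9 × (19.8/58.483)^(1.1514) = 11.465 g.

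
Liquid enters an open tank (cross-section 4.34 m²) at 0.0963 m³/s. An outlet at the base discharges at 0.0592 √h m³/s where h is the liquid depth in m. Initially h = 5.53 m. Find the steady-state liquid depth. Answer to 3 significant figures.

2.65 m

Level balance: A dh/dt = 0.0963 − 0.0592 √h. Setting dh/dt = 0:
Q_in = 0.0592 √h_ss ⇒ √h_ss = 0.0963/0.0592 = 1.6267.
h_ss = 1.6267² = 2.6461 m. (Since h₀ = 5.53 m > h_ss, the level will fall toward this value.)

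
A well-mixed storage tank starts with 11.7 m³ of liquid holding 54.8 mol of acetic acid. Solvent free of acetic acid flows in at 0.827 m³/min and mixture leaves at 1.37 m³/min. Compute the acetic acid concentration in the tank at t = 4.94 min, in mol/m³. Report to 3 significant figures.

3.15 mol/m³

Let m(t) be the amount of acetic acid. Volume: V(t) = V₀ + (Q_in − Q_out) t = 11.7 − 0.54300 t; V(4.94) = 9.0176 m³.
Species balance (pure solvent in): dm/dt = −Q_out · m/V(t).
dm/m = −Q_out dt/(V₀ − 0.54300 t); integrating gives ln(m/m₀) = −(Q_out/(Q_in−Q_out)) ln(V/V₀).
m = m₀ (V₀/V)^(Q_out/(Q_in−Q_out)) = 54.8 × (11.7/9.0176)^(-2.5230) = 28.408 mol.
C = m/V = 28.408/9.0176 = 3.1503 mol/m³.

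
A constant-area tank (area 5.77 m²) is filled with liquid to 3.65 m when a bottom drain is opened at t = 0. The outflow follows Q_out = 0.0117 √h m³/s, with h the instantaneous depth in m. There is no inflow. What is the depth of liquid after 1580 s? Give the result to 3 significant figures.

A dh/dt = −Q_out = −0.0117 √h.
This is separable: 2 d(√h)/dt = −0.0117/A, so √h = √h₀ − (0.0117/(2A)) t.
√h = √3.65 − 0.0117·1580/(2·5.77) = 1.9105 − 1.6019 = 0.30859.
h = 0.30859² = 0.095228 m.

0.0952 m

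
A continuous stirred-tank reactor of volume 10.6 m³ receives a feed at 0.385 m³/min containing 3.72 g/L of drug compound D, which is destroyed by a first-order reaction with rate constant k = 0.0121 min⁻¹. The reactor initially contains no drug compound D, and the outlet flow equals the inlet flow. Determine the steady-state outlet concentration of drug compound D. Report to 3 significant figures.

Species balance: V dC/dt = Q C_in − Q C − k V C.
At steady state: 0 = Q C_in − (Q + kV) C_ss, so C_ss = Q C_in/(Q + kV).
C_ss = 0.385·3.72/(0.385 + 0.0121·10.6) = 1.4322/0.51326 = 2.7904 g/L.

2.79 g/L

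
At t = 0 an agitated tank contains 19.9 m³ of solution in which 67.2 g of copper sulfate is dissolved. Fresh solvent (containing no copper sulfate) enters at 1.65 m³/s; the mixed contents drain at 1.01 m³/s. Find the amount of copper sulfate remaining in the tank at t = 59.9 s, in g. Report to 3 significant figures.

Let m(t) be the amount of copper sulfate. Volume: V(t) = V₀ + (Q_in − Q_out) t = 19.9 + 0.64000 t; V(59.9) = 58.236 m³.
Solute balance: dm/dt = 0 − Q_out C = −Q_out m/V(t).
dm/m = −Q_out dt/(V₀ + 0.64000 t); integrating gives ln(m/m₀) = −(Q_out/(Q_in−Q_out)) ln(V/V₀).
m = m₀ (V₀/V)^(Q_out/(Q_in−Q_out)) = 67.2 × (19.9/58.236)^(1.5781) = 12.343 g.

12.3 g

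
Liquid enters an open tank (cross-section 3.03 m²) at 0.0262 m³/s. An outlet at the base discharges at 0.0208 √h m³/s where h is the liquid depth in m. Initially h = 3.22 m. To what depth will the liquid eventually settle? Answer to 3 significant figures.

1.59 m

Mass balance (ρ constant): A dh/dt = Q_in − 0.0208 √h. At steady state dh/dt = 0:
Q_in = 0.0208 √h_ss ⇒ √h_ss = 0.0262/0.0208 = 1.2596.
h_ss = 1.2596² = 1.5866 m. (Since h₀ = 3.22 m > h_ss, the level will fall toward this value.)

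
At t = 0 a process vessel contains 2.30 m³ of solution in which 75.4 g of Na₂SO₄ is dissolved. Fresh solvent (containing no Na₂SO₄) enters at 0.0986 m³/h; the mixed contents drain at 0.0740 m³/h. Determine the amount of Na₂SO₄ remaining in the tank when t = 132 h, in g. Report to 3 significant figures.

Let m(t) be the amount of Na₂SO₄. Volume: V(t) = V₀ + (Q_in − Q_out) t = 2.30 + 0.024600 t; V(132) = 5.5472 m³.
Species balance (pure solvent in): dm/dt = −Q_out · m/V(t).
Separate: dm/m = −Q_out dt/V(t) ⇒ ln(m/m₀) = −(Q_out/(Q_in−Q_out)) ln(V/V₀).
m = m₀ (V₀/V)^(Q_out/(Q_in−Q_out)) = 75.4 × (2.30/5.5472)^(3.0081) = 5.3361 g.

5.34 g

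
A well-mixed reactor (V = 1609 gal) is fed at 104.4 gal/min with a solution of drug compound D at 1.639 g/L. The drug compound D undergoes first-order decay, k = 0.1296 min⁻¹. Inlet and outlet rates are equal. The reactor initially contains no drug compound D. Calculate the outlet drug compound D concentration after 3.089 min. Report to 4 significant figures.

0.2469 g/L

V dC/dt = Q(C_in − C) − k V C.
dC/dt = (Q/V) C_in − (Q/V + k) C; effective rate a = Q/V + k = 0.0648850 + 0.1296 = 0.194485 min⁻¹.
C_ss = Q C_in/(Q + kV) = 0.546811 g/L; C(t) = C_ss + (C₀ − C_ss) e^(−a t).
C(3.089) = 0.546811 + (-0.546811)·e^(−0.194485·3.089) = 0.546811 + (-0.546811)·0.548392 = 0.246944 g/L.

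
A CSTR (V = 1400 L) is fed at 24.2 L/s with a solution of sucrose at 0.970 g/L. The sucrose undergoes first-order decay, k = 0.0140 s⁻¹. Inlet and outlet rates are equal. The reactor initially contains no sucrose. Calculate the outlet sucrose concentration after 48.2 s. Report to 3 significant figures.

Species balance: V dC/dt = Q C_in − Q C − k V C.
This is linear with rate a = Q/V + k = 0.031286 s⁻¹.
C_ss = Q C_in/(Q + kV) = 0.53594 g/L; C(t) = C_ss + (C₀ − C_ss) e^(−a t).
C(48.2) = 0.53594 + (-0.53594)·e^(−0.031286·48.2) = 0.53594 + (-0.53594)·0.22136 = 0.41730 g/L.

0.417 g/L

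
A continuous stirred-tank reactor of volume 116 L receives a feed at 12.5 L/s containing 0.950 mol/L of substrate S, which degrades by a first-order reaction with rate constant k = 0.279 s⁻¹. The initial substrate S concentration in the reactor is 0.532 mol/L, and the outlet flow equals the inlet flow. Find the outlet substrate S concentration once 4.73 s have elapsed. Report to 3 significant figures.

0.308 mol/L

V dC/dt = Q(C_in − C) − k V C.
dC/dt = (Q/V) C_in − (Q/V + k) C; effective rate a = Q/V + k = 0.10776 + 0.279 = 0.38676 s⁻¹.
C_ss = Q C_in/(Q + kV) = 0.26469 mol/L; C(t) = C_ss + (C₀ − C_ss) e^(−a t).
C(4.73) = 0.26469 + (0.26731)·e^(−0.38676·4.73) = 0.26469 + (0.26731)·0.16051 = 0.30760 mol/L.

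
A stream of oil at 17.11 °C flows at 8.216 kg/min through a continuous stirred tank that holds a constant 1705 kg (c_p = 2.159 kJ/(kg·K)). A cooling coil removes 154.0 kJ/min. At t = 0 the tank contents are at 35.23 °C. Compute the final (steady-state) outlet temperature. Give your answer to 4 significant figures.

M c_p dT/dt = ṁ c_p (T_in − T) − Q̇.
At steady state dT/dt = 0 ⇒ T_ss = T_in − Q̇/(ṁ c_p) = 17.11 − 154.0/(8.216·2.159) = 8.42824 °C.

8.428 °C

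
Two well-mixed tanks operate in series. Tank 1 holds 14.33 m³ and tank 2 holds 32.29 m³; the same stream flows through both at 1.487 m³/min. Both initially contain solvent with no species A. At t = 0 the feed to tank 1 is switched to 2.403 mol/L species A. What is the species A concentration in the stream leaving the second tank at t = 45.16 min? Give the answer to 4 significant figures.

Time constants: τᵢ = Vᵢ/Q for each well-mixed tank.
τ₁ = 14.33/1.487 = 9.63685 min; τ₂ = 32.29/1.487 = 21.7149 min.
Tank 1: C₁ = C_in(1 − e^(−t/τ₁)). Tank 2 (τ₁ ≠ τ₂): C₂ = C_in[1 − (τ₁ e^(−t/τ₁) − τ₂ e^(−t/τ₂))/(τ₁ − τ₂)].
At t = 45.16: e^(−t/τ₁) = 0.00922187, e^(−t/τ₂) = 0.124970.
C₂ = 2.403·[1 − (9.63685·0.00922187 − 21.7149·0.124970)/(-12.0780)] = 2.403·0.782676 = 1.88077 mol/L.

1.881 mol/L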